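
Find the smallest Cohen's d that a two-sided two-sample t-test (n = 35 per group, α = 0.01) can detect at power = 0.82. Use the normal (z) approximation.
d ≈ 0.83

Minimum detectable effect (two-sample t-test, normal approximation):
d = (z_{α/2} + z_β) / √(n/2)
d = (2.576 + 0.915) / √(35/2)
d = 3.491 / 4.183
d ≈ 0.83

By Cohen's convention (0.2 small / 0.5 medium / 0.8 large): large effect.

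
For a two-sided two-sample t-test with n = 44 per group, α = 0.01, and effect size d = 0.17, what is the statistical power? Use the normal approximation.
Power ≈ 0.04

Power calculation (two-sample t-test, normal approximation):
z_β = d · √(n/2) - z_{α/2}
z_β = 0.17 · √(44/2) - 2.576
z_β = 0.17 · 4.690 - 2.576
z_β = -1.778

Power = Φ(z_β) = Φ(-1.778) ≈ 0.038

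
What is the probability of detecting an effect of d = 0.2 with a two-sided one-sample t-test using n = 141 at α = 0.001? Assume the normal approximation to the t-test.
Power ≈ 0.18

Power calculation (one-sample t-test, normal approximation):
z_β = d · √n - z_{α/2}
z_β = 0.2 · √141 - 3.291
z_β = 0.2 · 11.874 - 3.291
z_β = -0.916

Power = Φ(z_β) = Φ(-0.916) ≈ 0.180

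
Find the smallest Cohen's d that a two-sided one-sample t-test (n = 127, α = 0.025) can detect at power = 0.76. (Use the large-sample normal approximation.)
d ≈ 0.26

Minimum detectable effect (one-sample t-test, normal approximation):
d = (z_{α/2} + z_β) / √n
d = (2.241 + 0.706) / √127
d = 2.948 / 11.269
d ≈ 0.26

By Cohen's convention (0.2 small / 0.5 medium / 0.8 large): small effect.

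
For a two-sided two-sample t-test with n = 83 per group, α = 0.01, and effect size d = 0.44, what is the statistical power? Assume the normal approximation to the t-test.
Power ≈ 0.60

Power calculation (two-sample t-test, normal approximation):
z_β = d · √(n/2) - z_{α/2}
z_β = 0.44 · √(83/2) - 2.576
z_β = 0.44 · 6.442 - 2.576
z_β = 0.259

Power = Φ(z_β) = Φ(0.259) ≈ 0.602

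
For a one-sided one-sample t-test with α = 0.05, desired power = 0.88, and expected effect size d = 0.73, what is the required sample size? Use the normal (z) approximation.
n = 15

Sample size formula (one-sample t-test, normal approximation):
n = ((z_α + z_β) / d)²

z_α = 1.645 (for α = 0.05, one-sided)
z_β = 1.175 (for power = 0.88)
d = 0.73

n = ((1.645 + 1.175) / 0.73)²
n = (3.863)²
n ≈ 14.92
Round up to the next whole number: n = 15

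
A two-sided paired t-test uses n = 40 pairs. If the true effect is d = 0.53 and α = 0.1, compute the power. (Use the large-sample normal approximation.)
Power ≈ 0.96

Power calculation (paired t-test, normal approximation):
z_β = d · √n - z_{α/2}
z_β = 0.53 · √40 - 1.645
z_β = 0.53 · 6.325 - 1.645
z_β = 1.707

Power = Φ(z_β) = Φ(1.707) ≈ 0.956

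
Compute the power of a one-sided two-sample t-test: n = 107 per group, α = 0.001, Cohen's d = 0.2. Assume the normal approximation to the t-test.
Power ≈ 0.05

Power calculation (two-sample t-test, normal approximation):
z_β = d · √(n/2) - z_α
z_β = 0.2 · √(107/2) - 3.090
z_β = 0.2 · 7.314 - 3.090
z_β = -1.627

Power = Φ(z_β) = Φ(-1.627) ≈ 0.052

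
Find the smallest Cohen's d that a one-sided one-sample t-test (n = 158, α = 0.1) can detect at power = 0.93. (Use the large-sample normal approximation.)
d ≈ 0.22

Minimum detectable effect (one-sample t-test, normal approximation):
d = (z_α + z_β) / √n
d = (1.282 + 1.476) / √158
d = 2.757 / 12.570
d ≈ 0.22

By Cohen's convention (0.2 small / 0.5 medium / 0.8 large): small effect.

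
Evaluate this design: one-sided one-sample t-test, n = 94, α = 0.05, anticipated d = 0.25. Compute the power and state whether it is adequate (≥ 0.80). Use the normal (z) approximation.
Power ≈ 0.78; the study is underpowered (power < 0.80)

Power calculation (one-sample t-test, normal approximation):
z_β = d · √n - z_α
z_β = 0.25 · √94 - 1.645
z_β = 0.25 · 9.695 - 1.645
z_β = 0.779

Power = Φ(z_β) = Φ(0.779) ≈ 0.782

Effect size d = 0.25 is small by Cohen's convention (0.2/0.5/0.8).

Threshold: power ≥ 0.80 is conventionally adequate.
Power ≈ 0.78 → the study is underpowered (power < 0.80).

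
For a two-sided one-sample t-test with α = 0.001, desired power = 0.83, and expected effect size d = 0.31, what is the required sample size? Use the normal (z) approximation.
n = 188

Sample size formula (one-sample t-test, normal approximation):
n = ((z_{α/2} + z_β) / d)²

z_{α/2} = 3.291 (for α = 0.001, two-sided)
z_β = 0.954 (for power = 0.83)
d = 0.31

n = ((3.291 + 0.954) / 0.31)²
n = (13.694)²
n ≈ 187.53
Round up to the next whole number: n = 188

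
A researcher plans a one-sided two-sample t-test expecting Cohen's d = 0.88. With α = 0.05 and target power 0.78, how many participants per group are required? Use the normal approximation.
n = 16 per group

Sample size formula (two-sample t-test, normal approximation):
n = 2 · ((z_α + z_β) / d)²

z_α = 1.645 (for α = 0.05, one-sided)
z_β = 0.772 (for power = 0.78)
d = 0.88

n = 2 · ((1.645 + 0.772) / 0.88)²
n = 2 · (2.747)²
n ≈ 15.09
Round up to the next whole number: n = 16 per group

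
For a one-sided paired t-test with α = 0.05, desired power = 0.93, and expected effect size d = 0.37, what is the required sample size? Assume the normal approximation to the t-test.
n = 72 pairs

Sample size formula (paired t-test, normal approximation):
n = ((z_α + z_β) / d)²

z_α = 1.645 (for α = 0.05, one-sided)
z_β = 1.476 (for power = 0.93)
d = 0.37

n = ((1.645 + 1.476) / 0.37)²
n = (8.435)²
n ≈ 71.15
Round up to the next whole number: n = 72 pairs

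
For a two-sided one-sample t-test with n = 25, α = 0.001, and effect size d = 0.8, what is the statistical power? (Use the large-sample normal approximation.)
Power ≈ 0.76

Power calculation (one-sample t-test, normal approximation):
z_β = d · √n - z_{α/2}
z_β = 0.8 · √25 - 3.291
z_β = 0.8 · 5.000 - 3.291
z_β = 0.709

Power = Φ(z_β) = Φ(0.709) ≈ 0.761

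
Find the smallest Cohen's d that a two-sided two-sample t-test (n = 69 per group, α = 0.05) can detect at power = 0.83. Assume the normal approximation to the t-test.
d ≈ 0.50

Minimum detectable effect (two-sample t-test, normal approximation):
d = (z_{α/2} + z_β) / √(n/2)
d = (1.960 + 0.954) / √(69/2)
d = 2.914 / 5.874
d ≈ 0.50

By Cohen's convention (0.2 small / 0.5 medium / 0.8 large): medium effect.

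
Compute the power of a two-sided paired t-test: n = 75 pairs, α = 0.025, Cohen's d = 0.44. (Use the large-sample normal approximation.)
Power ≈ 0.94

Power calculation (paired t-test, normal approximation):
z_β = d · √n - z_{α/2}
z_β = 0.44 · √75 - 2.241
z_β = 0.44 · 8.660 - 2.241
z_β = 1.569

Power = Φ(z_β) = Φ(1.569) ≈ 0.942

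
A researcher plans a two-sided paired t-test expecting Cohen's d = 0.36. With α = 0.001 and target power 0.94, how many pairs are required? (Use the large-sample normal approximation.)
n = 182 pairs

Sample size formula (paired t-test, normal approximation):
n = ((z_{α/2} + z_β) / d)²

z_{α/2} = 3.291 (for α = 0.001, two-sided)
z_β = 1.555 (for power = 0.94)
d = 0.36

n = ((3.291 + 1.555) / 0.36)²
n = (13.461)²
n ≈ 181.20
Round up to the next whole number: n = 182 pairs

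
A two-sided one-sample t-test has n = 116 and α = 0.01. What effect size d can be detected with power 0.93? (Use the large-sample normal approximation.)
d ≈ 0.38

Minimum detectable effect (one-sample t-test, normal approximation):
d = (z_{α/2} + z_β) / √n
d = (2.576 + 1.476) / √116
d = 4.052 / 10.770
d ≈ 0.38

By Cohen's convention (0.2 small / 0.5 medium / 0.8 large): small effect.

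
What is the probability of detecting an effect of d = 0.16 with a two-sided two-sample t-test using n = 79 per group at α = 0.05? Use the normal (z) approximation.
Power ≈ 0.17

Power calculation (two-sample t-test, normal approximation):
z_β = d · √(n/2) - z_{α/2}
z_β = 0.16 · √(79/2) - 1.960
z_β = 0.16 · 6.285 - 1.960
z_β = -0.954

Power = Φ(z_β) = Φ(-0.954) ≈ 0.170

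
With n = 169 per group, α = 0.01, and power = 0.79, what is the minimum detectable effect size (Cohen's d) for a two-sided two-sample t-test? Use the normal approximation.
d ≈ 0.37

Minimum detectable effect (two-sample t-test, normal approximation):
d = (z_{α/2} + z_β) / √(n/2)
d = (2.576 + 0.806) / √(169/2)
d = 3.382 / 9.192
d ≈ 0.37

By Cohen's convention (0.2 small / 0.5 medium / 0.8 large): small effect.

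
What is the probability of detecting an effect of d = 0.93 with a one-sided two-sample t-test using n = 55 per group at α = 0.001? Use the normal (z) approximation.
Power ≈ 0.96

Power calculation (two-sample t-test, normal approximation):
z_β = d · √(n/2) - z_α
z_β = 0.93 · √(55/2) - 3.090
z_β = 0.93 · 5.244 - 3.090
z_β = 1.787

Power = Φ(z_β) = Φ(1.787) ≈ 0.963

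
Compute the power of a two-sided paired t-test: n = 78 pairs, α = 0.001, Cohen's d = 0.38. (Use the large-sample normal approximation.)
Power ≈ 0.53

Power calculation (paired t-test, normal approximation):
z_β = d · √n - z_{α/2}
z_β = 0.38 · √78 - 3.291
z_β = 0.38 · 8.832 - 3.291
z_β = 0.066

Power = Φ(z_β) = Φ(0.066) ≈ 0.526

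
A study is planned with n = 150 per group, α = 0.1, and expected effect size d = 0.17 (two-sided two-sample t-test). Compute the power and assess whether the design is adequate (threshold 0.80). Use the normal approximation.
Power ≈ 0.43; the study is underpowered (power < 0.80)

Power calculation (two-sample t-test, normal approximation):
z_β = d · √(n/2) - z_{α/2}
z_β = 0.17 · √(150/2) - 1.645
z_β = 0.17 · 8.660 - 1.645
z_β = -0.173

Power = Φ(z_β) = Φ(-0.173) ≈ 0.431

Effect size d = 0.17 is very small by Cohen's convention (0.2/0.5/0.8).

Threshold: power ≥ 0.80 is conventionally adequate.
Power ≈ 0.43 → the study is underpowered (power < 0.80).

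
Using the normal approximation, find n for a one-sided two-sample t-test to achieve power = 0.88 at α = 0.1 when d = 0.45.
n = 60 per group

Sample size formula (two-sample t-test, normal approximation):
n = 2 · ((z_α + z_β) / d)²

z_α = 1.282 (for α = 0.1, one-sided)
z_β = 1.175 (for power = 0.88)
d = 0.45

n = 2 · ((1.282 + 1.175) / 0.45)²
n = 2 · (5.460)²
n ≈ 59.62
Round up to the next whole number: n = 60 per group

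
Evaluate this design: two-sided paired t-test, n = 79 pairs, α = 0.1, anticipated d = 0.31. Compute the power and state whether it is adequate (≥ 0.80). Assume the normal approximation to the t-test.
Power ≈ 0.87; the study is adequately powered (power ≥ 0.80)

Power calculation (paired t-test, normal approximation):
z_β = d · √n - z_{α/2}
z_β = 0.31 · √79 - 1.645
z_β = 0.31 · 8.888 - 1.645
z_β = 1.110

Power = Φ(z_β) = Φ(1.110) ≈ 0.867

Effect size d = 0.31 is small by Cohen's convention (0.2/0.5/0.8).

Threshold: power ≥ 0.80 is conventionally adequate.
Power ≈ 0.87 → the study is adequately powered (power ≥ 0.80).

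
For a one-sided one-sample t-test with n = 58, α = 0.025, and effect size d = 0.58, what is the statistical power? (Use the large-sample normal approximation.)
Power ≈ 0.99

Power calculation (one-sample t-test, normal approximation):
z_β = d · √n - z_α
z_β = 0.58 · √58 - 1.960
z_β = 0.58 · 7.616 - 1.960
z_β = 2.457

Power = Φ(z_β) = Φ(2.457) ≈ 0.993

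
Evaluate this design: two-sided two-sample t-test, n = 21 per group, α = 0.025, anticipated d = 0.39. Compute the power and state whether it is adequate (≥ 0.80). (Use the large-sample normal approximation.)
Power ≈ 0.16; the study is underpowered (power < 0.80)

Power calculation (two-sample t-test, normal approximation):
z_β = d · √(n/2) - z_{α/2}
z_β = 0.39 · √(21/2) - 2.241
z_β = 0.39 · 3.240 - 2.241
z_β = -0.978

Power = Φ(z_β) = Φ(-0.978) ≈ 0.164

Effect size d = 0.39 is small by Cohen's convention (0.2/0.5/0.8).

Threshold: power ≥ 0.80 is conventionally adequate.
Power ≈ 0.16 → the study is underpowered (power < 0.80).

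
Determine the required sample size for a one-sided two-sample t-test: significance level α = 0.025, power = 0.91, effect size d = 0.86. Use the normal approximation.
n = 30 per group

Sample size formula (two-sample t-test, normal approximation):
n = 2 · ((z_α + z_β) / d)²

z_α = 1.960 (for α = 0.025, one-sided)
z_β = 1.341 (for power = 0.91)
d = 0.86

n = 2 · ((1.960 + 1.341) / 0.86)²
n = 2 · (3.838)²
n ≈ 29.46
Round up to the next whole number: n = 30 per group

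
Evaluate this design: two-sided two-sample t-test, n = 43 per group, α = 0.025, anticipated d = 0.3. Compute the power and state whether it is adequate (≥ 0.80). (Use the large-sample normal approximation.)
Power ≈ 0.20; the study is underpowered (power < 0.80)

Power calculation (two-sample t-test, normal approximation):
z_β = d · √(n/2) - z_{α/2}
z_β = 0.3 · √(43/2) - 2.241
z_β = 0.3 · 4.637 - 2.241
z_β = -0.850

Power = Φ(z_β) = Φ(-0.850) ≈ 0.198

Effect size d = 0.3 is small by Cohen's convention (0.2/0.5/0.8).

Threshold: power ≥ 0.80 is conventionally adequate.
Power ≈ 0.20 → the study is underpowered (power < 0.80).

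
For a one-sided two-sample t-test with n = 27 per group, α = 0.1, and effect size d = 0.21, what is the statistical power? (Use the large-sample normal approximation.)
Power ≈ 0.31

Power calculation (two-sample t-test, normal approximation):
z_β = d · √(n/2) - z_α
z_β = 0.21 · √(27/2) - 1.282
z_β = 0.21 · 3.674 - 1.282
z_β = -0.510

Power = Φ(z_β) = Φ(-0.510) ≈ 0.305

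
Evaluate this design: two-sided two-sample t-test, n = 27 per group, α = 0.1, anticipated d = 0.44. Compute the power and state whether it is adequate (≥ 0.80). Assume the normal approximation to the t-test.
Power ≈ 0.49; the study is underpowered (power < 0.80)

Power calculation (two-sample t-test, normal approximation):
z_β = d · √(n/2) - z_{α/2}
z_β = 0.44 · √(27/2) - 1.645
z_β = 0.44 · 3.674 - 1.645
z_β = -0.028

Power = Φ(z_β) = Φ(-0.028) ≈ 0.489

Effect size d = 0.44 is small by Cohen's convention (0.2/0.5/0.8).

Threshold: power ≥ 0.80 is conventionally adequate.
Power ≈ 0.49 → the study is underpowered (power < 0.80).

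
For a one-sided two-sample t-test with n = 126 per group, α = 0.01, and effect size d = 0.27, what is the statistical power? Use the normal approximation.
Power ≈ 0.43

Power calculation (two-sample t-test, normal approximation):
z_β = d · √(n/2) - z_α
z_β = 0.27 · √(126/2) - 2.326
z_β = 0.27 · 7.937 - 2.326
z_β = -0.183

Power = Φ(z_β) = Φ(-0.183) ≈ 0.427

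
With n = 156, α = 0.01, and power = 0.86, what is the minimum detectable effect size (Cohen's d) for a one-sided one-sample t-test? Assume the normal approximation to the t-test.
d ≈ 0.27

Minimum detectable effect (one-sample t-test, normal approximation):
d = (z_α + z_β) / √n
d = (2.326 + 1.080) / √156
d = 3.407 / 12.490
d ≈ 0.27

By Cohen's convention (0.2 small / 0.5 medium / 0.8 large): small effect.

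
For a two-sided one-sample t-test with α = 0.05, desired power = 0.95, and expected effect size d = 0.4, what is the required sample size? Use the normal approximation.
n = 82

Sample size formula (one-sample t-test, normal approximation):
n = ((z_{α/2} + z_β) / d)²

z_{α/2} = 1.960 (for α = 0.05, two-sided)
z_β = 1.645 (for power = 0.95)
d = 0.4

n = ((1.960 + 1.645) / 0.4)²
n = (9.013)²
n ≈ 81.23
Round up to the next whole number: n = 82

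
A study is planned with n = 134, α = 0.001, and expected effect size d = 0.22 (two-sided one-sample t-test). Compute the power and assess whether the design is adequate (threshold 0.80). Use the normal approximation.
Power ≈ 0.23; the study is underpowered (power < 0.80)

Power calculation (one-sample t-test, normal approximation):
z_β = d · √n - z_{α/2}
z_β = 0.22 · √134 - 3.291
z_β = 0.22 · 11.576 - 3.291
z_β = -0.744

Power = Φ(z_β) = Φ(-0.744) ≈ 0.228

Effect size d = 0.22 is small by Cohen's convention (0.2/0.5/0.8).

Threshold: power ≥ 0.80 is conventionally adequate.
Power ≈ 0.23 → the study is underpowered (power < 0.80).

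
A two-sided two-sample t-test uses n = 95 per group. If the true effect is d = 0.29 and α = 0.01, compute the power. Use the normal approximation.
Power ≈ 0.28

Power calculation (two-sample t-test, normal approximation):
z_β = d · √(n/2) - z_{α/2}
z_β = 0.29 · √(95/2) - 2.576
z_β = 0.29 · 6.892 - 2.576
z_β = -0.577

Power = Φ(z_β) = Φ(-0.577) ≈ 0.282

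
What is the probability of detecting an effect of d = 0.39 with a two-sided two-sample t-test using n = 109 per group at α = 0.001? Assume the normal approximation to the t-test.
Power ≈ 0.34

Power calculation (two-sample t-test, normal approximation):
z_β = d · √(n/2) - z_{α/2}
z_β = 0.39 · √(109/2) - 3.291
z_β = 0.39 · 7.382 - 3.291
z_β = -0.411

Power = Φ(z_β) = Φ(-0.411) ≈ 0.340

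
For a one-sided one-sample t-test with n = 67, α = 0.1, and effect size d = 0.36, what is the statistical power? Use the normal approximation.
Power ≈ 0.95

Power calculation (one-sample t-test, normal approximation):
z_β = d · √n - z_α
z_β = 0.36 · √67 - 1.282
z_β = 0.36 · 8.185 - 1.282
z_β = 1.665

Power = Φ(z_β) = Φ(1.665) ≈ 0.952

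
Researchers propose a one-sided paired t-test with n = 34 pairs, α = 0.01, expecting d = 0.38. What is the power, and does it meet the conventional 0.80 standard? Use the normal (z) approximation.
Power ≈ 0.46; the study is underpowered (power < 0.80)

Power calculation (paired t-test, normal approximation):
z_β = d · √n - z_α
z_β = 0.38 · √34 - 2.326
z_β = 0.38 · 5.831 - 2.326
z_β = -0.111

Power = Φ(z_β) = Φ(-0.111) ≈ 0.456

Effect size d = 0.38 is small by Cohen's convention (0.2/0.5/0.8).

Threshold: power ≥ 0.80 is conventionally adequate.
Power ≈ 0.46 → the study is underpowered (power < 0.80).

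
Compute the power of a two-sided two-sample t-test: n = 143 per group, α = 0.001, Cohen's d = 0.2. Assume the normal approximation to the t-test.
Power ≈ 0.05

Power calculation (two-sample t-test, normal approximation):
z_β = d · √(n/2) - z_{α/2}
z_β = 0.2 · √(143/2) - 3.291
z_β = 0.2 · 8.456 - 3.291
z_β = -1.599

Power = Φ(z_β) = Φ(-1.599) ≈ 0.055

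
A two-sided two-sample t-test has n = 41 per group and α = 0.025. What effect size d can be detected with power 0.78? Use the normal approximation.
d ≈ 0.67

Minimum detectable effect (two-sample t-test, normal approximation):
d = (z_{α/2} + z_β) / √(n/2)
d = (2.241 + 0.772) / √(41/2)
d = 3.014 / 4.528
d ≈ 0.67

By Cohen's convention (0.2 small / 0.5 medium / 0.8 large): medium effect.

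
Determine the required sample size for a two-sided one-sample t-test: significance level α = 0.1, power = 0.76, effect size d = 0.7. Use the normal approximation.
n = 12

Sample size formula (one-sample t-test, normal approximation):
n = ((z_{α/2} + z_β) / d)²

z_{α/2} = 1.645 (for α = 0.1, two-sided)
z_β = 0.706 (for power = 0.76)
d = 0.7

n = ((1.645 + 0.706) / 0.7)²
n = (3.359)²
n ≈ 11.28
Round up to the next whole number: n = 12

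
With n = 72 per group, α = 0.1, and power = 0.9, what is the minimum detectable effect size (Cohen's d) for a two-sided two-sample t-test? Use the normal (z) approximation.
d ≈ 0.49

Minimum detectable effect (two-sample t-test, normal approximation):
d = (z_{α/2} + z_β) / √(n/2)
d = (1.645 + 1.282) / √(72/2)
d = 2.926 / 6.000
d ≈ 0.49

By Cohen's convention (0.2 small / 0.5 medium / 0.8 large): small effect.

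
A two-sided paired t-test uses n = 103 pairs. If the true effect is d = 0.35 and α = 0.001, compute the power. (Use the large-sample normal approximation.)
Power ≈ 0.60

Power calculation (paired t-test, normal approximation):
z_β = d · √n - z_{α/2}
z_β = 0.35 · √103 - 3.291
z_β = 0.35 · 10.149 - 3.291
z_β = 0.262

Power = Φ(z_β) = Φ(0.262) ≈ 0.603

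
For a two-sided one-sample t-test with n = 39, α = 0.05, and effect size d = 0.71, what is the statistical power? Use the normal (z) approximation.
Power ≈ 0.99

Power calculation (one-sample t-test, normal approximation):
z_β = d · √n - z_{α/2}
z_β = 0.71 · √39 - 1.960
z_β = 0.71 · 6.245 - 1.960
z_β = 2.474

Power = Φ(z_β) = Φ(2.474) ≈ 0.993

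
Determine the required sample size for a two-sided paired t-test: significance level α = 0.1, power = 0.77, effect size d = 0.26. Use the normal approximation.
n = 85 pairs

Sample size formula (paired t-test, normal approximation):
n = ((z_{α/2} + z_β) / d)²

z_{α/2} = 1.645 (for α = 0.1, two-sided)
z_β = 0.739 (for power = 0.77)
d = 0.26

n = ((1.645 + 0.739) / 0.26)²
n = (9.169)²
n ≈ 84.07
Round up to the next whole number: n = 85 pairs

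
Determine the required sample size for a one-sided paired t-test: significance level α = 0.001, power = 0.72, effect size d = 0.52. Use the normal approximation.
n = 50 pairs

Sample size formula (paired t-test, normal approximation):
n = ((z_α + z_β) / d)²

z_α = 3.090 (for α = 0.001, one-sided)
z_β = 0.583 (for power = 0.72)
d = 0.52

n = ((3.090 + 0.583) / 0.52)²
n = (7.063)²
n ≈ 49.89
Round up to the next whole number: n = 50 pairs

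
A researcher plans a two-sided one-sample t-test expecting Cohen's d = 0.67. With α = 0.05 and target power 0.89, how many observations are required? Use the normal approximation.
n = 23

Sample size formula (one-sample t-test, normal approximation):
n = ((z_{α/2} + z_β) / d)²

z_{α/2} = 1.960 (for α = 0.05, two-sided)
z_β = 1.227 (for power = 0.89)
d = 0.67

n = ((1.960 + 1.227) / 0.67)²
n = (4.757)²
n ≈ 22.63
Round up to the next whole number: n = 23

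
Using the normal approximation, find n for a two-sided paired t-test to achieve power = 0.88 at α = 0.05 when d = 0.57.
n = 31 pairs

Sample size formula (paired t-test, normal approximation):
n = ((z_{α/2} + z_β) / d)²

z_{α/2} = 1.960 (for α = 0.05, two-sided)
z_β = 1.175 (for power = 0.88)
d = 0.57

n = ((1.960 + 1.175) / 0.57)²
n = (5.500)²
n ≈ 30.25
Round up to the next whole number: n = 31 pairs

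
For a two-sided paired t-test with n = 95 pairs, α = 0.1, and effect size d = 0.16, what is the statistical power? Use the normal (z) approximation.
Power ≈ 0.47

Power calculation (paired t-test, normal approximation):
z_β = d · √n - z_{α/2}
z_β = 0.16 · √95 - 1.645
z_β = 0.16 · 9.747 - 1.645
z_β = -0.085

Power = Φ(z_β) = Φ(-0.085) ≈ 0.466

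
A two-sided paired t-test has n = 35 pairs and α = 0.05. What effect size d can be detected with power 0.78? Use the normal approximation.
d ≈ 0.46

Minimum detectable effect (paired t-test, normal approximation):
d = (z_{α/2} + z_β) / √n
d = (1.960 + 0.772) / √35
d = 2.732 / 5.916
d ≈ 0.46

By Cohen's convention (0.2 small / 0.5 medium / 0.8 large): small effect.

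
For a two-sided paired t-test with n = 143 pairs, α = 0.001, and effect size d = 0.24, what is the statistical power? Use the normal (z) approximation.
Power ≈ 0.34

Power calculation (paired t-test, normal approximation):
z_β = d · √n - z_{α/2}
z_β = 0.24 · √143 - 3.291
z_β = 0.24 · 11.958 - 3.291
z_β = -0.421

Power = Φ(z_β) = Φ(-0.421) ≈ 0.337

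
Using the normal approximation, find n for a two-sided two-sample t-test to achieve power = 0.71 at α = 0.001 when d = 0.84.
n = 42 per group

Sample size formula (two-sample t-test, normal approximation):
n = 2 · ((z_{α/2} + z_β) / d)²

z_{α/2} = 3.291 (for α = 0.001, two-sided)
z_β = 0.553 (for power = 0.71)
d = 0.84

n = 2 · ((3.291 + 0.553) / 0.84)²
n = 2 · (4.576)²
n ≈ 41.88
Round up to the next whole number: n = 42 per group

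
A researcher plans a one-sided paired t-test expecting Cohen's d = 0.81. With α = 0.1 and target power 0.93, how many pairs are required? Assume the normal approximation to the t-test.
n = 12 pairs

Sample size formula (paired t-test, normal approximation):
n = ((z_α + z_β) / d)²

z_α = 1.282 (for α = 0.1, one-sided)
z_β = 1.476 (for power = 0.93)
d = 0.81

n = ((1.282 + 1.476) / 0.81)²
n = (3.405)²
n ≈ 11.59
Round up to the next whole number: n = 12 pairs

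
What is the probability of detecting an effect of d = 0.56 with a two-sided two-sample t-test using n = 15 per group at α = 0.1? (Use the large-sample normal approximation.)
Power ≈ 0.46

Power calculation (two-sample t-test, normal approximation):
z_β = d · √(n/2) - z_{α/2}
z_β = 0.56 · √(15/2) - 1.645
z_β = 0.56 · 2.739 - 1.645
z_β = -0.111

Power = Φ(z_β) = Φ(-0.111) ≈ 0.456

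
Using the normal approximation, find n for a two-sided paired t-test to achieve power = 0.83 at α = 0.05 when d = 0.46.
n = 41 pairs

Sample size formula (paired t-test, normal approximation):
n = ((z_{α/2} + z_β) / d)²

z_{α/2} = 1.960 (for α = 0.05, two-sided)
z_β = 0.954 (for power = 0.83)
d = 0.46

n = ((1.960 + 0.954) / 0.46)²
n = (6.335)²
n ≈ 40.13
Round up to the next whole number: n = 41 pairs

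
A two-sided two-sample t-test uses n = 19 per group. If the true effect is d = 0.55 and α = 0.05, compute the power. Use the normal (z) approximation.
Power ≈ 0.40

Power calculation (two-sample t-test, normal approximation):
z_β = d · √(n/2) - z_{α/2}
z_β = 0.55 · √(19/2) - 1.960
z_β = 0.55 · 3.082 - 1.960
z_β = -0.265

Power = Φ(z_β) = Φ(-0.265) ≈ 0.396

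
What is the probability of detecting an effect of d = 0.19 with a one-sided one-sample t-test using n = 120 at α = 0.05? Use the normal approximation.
Power ≈ 0.67

Power calculation (one-sample t-test, normal approximation):
z_β = d · √n - z_α
z_β = 0.19 · √120 - 1.645
z_β = 0.19 · 10.954 - 1.645
z_β = 0.436

Power = Φ(z_β) = Φ(0.436) ≈ 0.669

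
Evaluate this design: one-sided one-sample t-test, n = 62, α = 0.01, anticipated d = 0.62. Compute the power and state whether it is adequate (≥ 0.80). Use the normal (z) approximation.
Power ≈ 0.99; the study is adequately powered (power ≥ 0.80)

Power calculation (one-sample t-test, normal approximation):
z_β = d · √n - z_α
z_β = 0.62 · √62 - 2.326
z_β = 0.62 · 7.874 - 2.326
z_β = 2.556

Power = Φ(z_β) = Φ(2.556) ≈ 0.995

Effect size d = 0.62 is medium by Cohen's convention (0.2/0.5/0.8).

Threshold: power ≥ 0.80 is conventionally adequate.
Power ≈ 0.99 → the study is adequately powered (power ≥ 0.80).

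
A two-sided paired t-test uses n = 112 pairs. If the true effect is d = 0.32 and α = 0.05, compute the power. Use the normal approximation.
Power ≈ 0.92

Power calculation (paired t-test, normal approximation):
z_β = d · √n - z_{α/2}
z_β = 0.32 · √112 - 1.960
z_β = 0.32 · 10.583 - 1.960
z_β = 1.427

Power = Φ(z_β) = Φ(1.427) ≈ 0.923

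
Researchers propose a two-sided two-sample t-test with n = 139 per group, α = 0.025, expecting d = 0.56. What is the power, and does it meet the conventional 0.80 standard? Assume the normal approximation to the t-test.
Power ≈ 0.99; the study is adequately powered (power ≥ 0.80)

Power calculation (two-sample t-test, normal approximation):
z_β = d · √(n/2) - z_{α/2}
z_β = 0.56 · √(139/2) - 2.241
z_β = 0.56 · 8.337 - 2.241
z_β = 2.427

Power = Φ(z_β) = Φ(2.427) ≈ 0.992

Effect size d = 0.56 is medium by Cohen's convention (0.2/0.5/0.8).

Threshold: power ≥ 0.80 is conventionally adequate.
Power ≈ 0.99 → the study is adequately powered (power ≥ 0.80).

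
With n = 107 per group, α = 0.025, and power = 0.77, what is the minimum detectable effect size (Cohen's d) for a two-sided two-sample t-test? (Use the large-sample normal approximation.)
d ≈ 0.41

Minimum detectable effect (two-sample t-test, normal approximation):
d = (z_{α/2} + z_β) / √(n/2)
d = (2.241 + 0.739) / √(107/2)
d = 2.980 / 7.314
d ≈ 0.41

By Cohen's convention (0.2 small / 0.5 medium / 0.8 large): small effect.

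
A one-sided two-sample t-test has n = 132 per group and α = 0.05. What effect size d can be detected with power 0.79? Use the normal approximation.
d ≈ 0.30

Minimum detectable effect (two-sample t-test, normal approximation):
d = (z_α + z_β) / √(n/2)
d = (1.645 + 0.806) / √(132/2)
d = 2.451 / 8.124
d ≈ 0.30

By Cohen's convention (0.2 small / 0.5 medium / 0.8 large): small effect.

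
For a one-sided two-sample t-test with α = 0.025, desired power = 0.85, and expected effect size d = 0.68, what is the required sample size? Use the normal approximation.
n = 39 per group

Sample size formula (two-sample t-test, normal approximation):
n = 2 · ((z_α + z_β) / d)²

z_α = 1.960 (for α = 0.025, one-sided)
z_β = 1.036 (for power = 0.85)
d = 0.68

n = 2 · ((1.960 + 1.036) / 0.68)²
n = 2 · (4.406)²
n ≈ 38.83
Round up to the next whole number: n = 39 per group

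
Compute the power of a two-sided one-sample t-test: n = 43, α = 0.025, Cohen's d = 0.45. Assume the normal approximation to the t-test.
Power ≈ 0.76

Power calculation (one-sample t-test, normal approximation):
z_β = d · √n - z_{α/2}
z_β = 0.45 · √43 - 2.241
z_β = 0.45 · 6.557 - 2.241
z_β = 0.709

Power = Φ(z_β) = Φ(0.709) ≈ 0.761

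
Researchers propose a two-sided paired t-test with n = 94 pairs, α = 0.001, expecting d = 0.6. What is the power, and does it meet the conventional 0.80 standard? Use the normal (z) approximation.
Power ≈ 0.99; the study is adequately powered (power ≥ 0.80)

Power calculation (paired t-test, normal approximation):
z_β = d · √n - z_{α/2}
z_β = 0.6 · √94 - 3.291
z_β = 0.6 · 9.695 - 3.291
z_β = 2.527

Power = Φ(z_β) = Φ(2.527) ≈ 0.994

Effect size d = 0.6 is medium by Cohen's convention (0.2/0.5/0.8).

Threshold: power ≥ 0.80 is conventionally adequate.
Power ≈ 0.99 → the study is adequately powered (power ≥ 0.80).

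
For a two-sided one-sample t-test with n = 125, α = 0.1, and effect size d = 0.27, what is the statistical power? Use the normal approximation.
Power ≈ 0.92

Power calculation (one-sample t-test, normal approximation):
z_β = d · √n - z_{α/2}
z_β = 0.27 · √125 - 1.645
z_β = 0.27 · 11.180 - 1.645
z_β = 1.374

Power = Φ(z_β) = Φ(1.374) ≈ 0.915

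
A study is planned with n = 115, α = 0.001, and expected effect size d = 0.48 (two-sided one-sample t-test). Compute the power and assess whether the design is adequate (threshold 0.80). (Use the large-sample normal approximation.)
Power ≈ 0.97; the study is adequately powered (power ≥ 0.80)

Power calculation (one-sample t-test, normal approximation):
z_β = d · √n - z_{α/2}
z_β = 0.48 · √115 - 3.291
z_β = 0.48 · 10.724 - 3.291
z_β = 1.857

Power = Φ(z_β) = Φ(1.857) ≈ 0.968

Effect size d = 0.48 is small by Cohen's convention (0.2/0.5/0.8).

Threshold: power ≥ 0.80 is conventionally adequate.
Power ≈ 0.97 → the study is adequately powered (power ≥ 0.80).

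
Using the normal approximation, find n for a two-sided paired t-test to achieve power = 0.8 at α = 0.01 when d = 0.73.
n = 22 pairs

Sample size formula (paired t-test, normal approximation):
n = ((z_{α/2} + z_β) / d)²

z_{α/2} = 2.576 (for α = 0.01, two-sided)
z_β = 0.842 (for power = 0.8)
d = 0.73

n = ((2.576 + 0.842) / 0.73)²
n = (4.682)²
n ≈ 21.92
Round up to the next whole number: n = 22 pairs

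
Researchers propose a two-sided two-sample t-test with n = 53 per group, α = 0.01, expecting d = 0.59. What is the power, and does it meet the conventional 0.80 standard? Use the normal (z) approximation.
Power ≈ 0.68; the study is underpowered (power < 0.80)

Power calculation (two-sample t-test, normal approximation):
z_β = d · √(n/2) - z_{α/2}
z_β = 0.59 · √(53/2) - 2.576
z_β = 0.59 · 5.148 - 2.576
z_β = 0.461

Power = Φ(z_β) = Φ(0.461) ≈ 0.678

Effect size d = 0.59 is medium by Cohen's convention (0.2/0.5/0.8).

Threshold: power ≥ 0.80 is conventionally adequate.
Power ≈ 0.68 → the study is underpowered (power < 0.80).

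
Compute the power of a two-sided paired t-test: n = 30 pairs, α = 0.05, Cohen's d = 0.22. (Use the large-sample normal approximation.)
Power ≈ 0.23

Power calculation (paired t-test, normal approximation):
z_β = d · √n - z_{α/2}
z_β = 0.22 · √30 - 1.960
z_β = 0.22 · 5.477 - 1.960
z_β = -0.755

Power = Φ(z_β) = Φ(-0.755) ≈ 0.225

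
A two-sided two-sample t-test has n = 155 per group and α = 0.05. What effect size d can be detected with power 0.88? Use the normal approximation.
d ≈ 0.36

Minimum detectable effect (two-sample t-test, normal approximation):
d = (z_{α/2} + z_β) / √(n/2)
d = (1.960 + 1.175) / √(155/2)
d = 3.135 / 8.803
d ≈ 0.36

By Cohen's convention (0.2 small / 0.5 medium / 0.8 large): small effect.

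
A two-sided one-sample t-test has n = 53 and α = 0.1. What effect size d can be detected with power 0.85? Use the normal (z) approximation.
d ≈ 0.37

Minimum detectable effect (one-sample t-test, normal approximation):
d = (z_{α/2} + z_β) / √n
d = (1.645 + 1.036) / √53
d = 2.681 / 7.280
d ≈ 0.37

By Cohen's convention (0.2 small / 0.5 medium / 0.8 large): small effect.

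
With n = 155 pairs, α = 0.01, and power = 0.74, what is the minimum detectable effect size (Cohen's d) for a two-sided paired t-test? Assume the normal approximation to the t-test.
d ≈ 0.26

Minimum detectable effect (paired t-test, normal approximation):
d = (z_{α/2} + z_β) / √n
d = (2.576 + 0.643) / √155
d = 3.219 / 12.450
d ≈ 0.26

By Cohen's convention (0.2 small / 0.5 medium / 0.8 large): small effect.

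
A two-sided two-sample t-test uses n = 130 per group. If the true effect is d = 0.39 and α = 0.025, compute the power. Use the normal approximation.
Power ≈ 0.82

Power calculation (two-sample t-test, normal approximation):
z_β = d · √(n/2) - z_{α/2}
z_β = 0.39 · √(130/2) - 2.241
z_β = 0.39 · 8.062 - 2.241
z_β = 0.903

Power = Φ(z_β) = Φ(0.903) ≈ 0.817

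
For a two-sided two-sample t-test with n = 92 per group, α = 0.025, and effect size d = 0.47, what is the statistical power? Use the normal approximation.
Power ≈ 0.83

Power calculation (two-sample t-test, normal approximation):
z_β = d · √(n/2) - z_{α/2}
z_β = 0.47 · √(92/2) - 2.241
z_β = 0.47 · 6.782 - 2.241
z_β = 0.946

Power = Φ(z_β) = Φ(0.946) ≈ 0.828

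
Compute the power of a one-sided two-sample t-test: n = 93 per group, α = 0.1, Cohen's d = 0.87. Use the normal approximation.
Power ≈ 1.00

Power calculation (two-sample t-test, normal approximation):
z_β = d · √(n/2) - z_α
z_β = 0.87 · √(93/2) - 1.282
z_β = 0.87 · 6.819 - 1.282
z_β = 4.651

Power = Φ(z_β) = Φ(4.651) ≈ 1.000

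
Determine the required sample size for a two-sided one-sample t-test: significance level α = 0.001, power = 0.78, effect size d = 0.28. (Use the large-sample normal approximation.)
n = 211

Sample size formula (one-sample t-test, normal approximation):
n = ((z_{α/2} + z_β) / d)²

z_{α/2} = 3.291 (for α = 0.001, two-sided)
z_β = 0.772 (for power = 0.78)
d = 0.28

n = ((3.291 + 0.772) / 0.28)²
n = (14.511)²
n ≈ 210.57
Round up to the next whole number: n = 211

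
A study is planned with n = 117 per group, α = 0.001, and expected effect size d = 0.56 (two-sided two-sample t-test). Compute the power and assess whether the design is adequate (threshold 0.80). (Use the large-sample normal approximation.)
Power ≈ 0.84; the study is adequately powered (power ≥ 0.80)

Power calculation (two-sample t-test, normal approximation):
z_β = d · √(n/2) - z_{α/2}
z_β = 0.56 · √(117/2) - 3.291
z_β = 0.56 · 7.649 - 3.291
z_β = 0.993

Power = Φ(z_β) = Φ(0.993) ≈ 0.840

Effect size d = 0.56 is medium by Cohen's convention (0.2/0.5/0.8).

Threshold: power ≥ 0.80 is conventionally adequate.
Power ≈ 0.84 → the study is adequately powered (power ≥ 0.80).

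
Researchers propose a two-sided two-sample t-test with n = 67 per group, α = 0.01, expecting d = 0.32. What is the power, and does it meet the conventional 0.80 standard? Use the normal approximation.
Power ≈ 0.23; the study is underpowered (power < 0.80)

Power calculation (two-sample t-test, normal approximation):
z_β = d · √(n/2) - z_{α/2}
z_β = 0.32 · √(67/2) - 2.576
z_β = 0.32 · 5.788 - 2.576
z_β = -0.724

Power = Φ(z_β) = Φ(-0.724) ≈ 0.235

Effect size d = 0.32 is small by Cohen's convention (0.2/0.5/0.8).

Threshold: power ≥ 0.80 is conventionally adequate.
Power ≈ 0.23 → the study is underpowered (power < 0.80).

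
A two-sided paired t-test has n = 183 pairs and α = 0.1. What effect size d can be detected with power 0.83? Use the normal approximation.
d ≈ 0.19

Minimum detectable effect (paired t-test, normal approximation):
d = (z_{α/2} + z_β) / √n
d = (1.645 + 0.954) / √183
d = 2.599 / 13.528
d ≈ 0.19

By Cohen's convention (0.2 small / 0.5 medium / 0.8 large): very small effect.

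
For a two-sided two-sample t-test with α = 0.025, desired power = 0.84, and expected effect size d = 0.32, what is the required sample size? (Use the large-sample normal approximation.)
n = 205 per group

Sample size formula (two-sample t-test, normal approximation):
n = 2 · ((z_{α/2} + z_β) / d)²

z_{α/2} = 2.241 (for α = 0.025, two-sided)
z_β = 0.994 (for power = 0.84)
d = 0.32

n = 2 · ((2.241 + 0.994) / 0.32)²
n = 2 · (10.109)²
n ≈ 204.38
Round up to the next whole number: n = 205 per group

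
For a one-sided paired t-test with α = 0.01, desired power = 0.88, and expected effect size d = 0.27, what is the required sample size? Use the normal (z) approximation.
n = 169 pairs

Sample size formula (paired t-test, normal approximation):
n = ((z_α + z_β) / d)²

z_α = 2.326 (for α = 0.01, one-sided)
z_β = 1.175 (for power = 0.88)
d = 0.27

n = ((2.326 + 1.175) / 0.27)²
n = (12.967)²
n ≈ 168.14
Round up to the next whole number: n = 169 pairs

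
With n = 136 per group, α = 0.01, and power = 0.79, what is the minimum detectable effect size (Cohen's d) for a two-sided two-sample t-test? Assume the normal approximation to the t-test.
d ≈ 0.41

Minimum detectable effect (two-sample t-test, normal approximation):
d = (z_{α/2} + z_β) / √(n/2)
d = (2.576 + 0.806) / √(136/2)
d = 3.382 / 8.246
d ≈ 0.41

By Cohen's convention (0.2 small / 0.5 medium / 0.8 large): small effect.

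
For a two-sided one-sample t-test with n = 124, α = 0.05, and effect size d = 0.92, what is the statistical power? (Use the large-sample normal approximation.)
Power ≈ 1.00

Power calculation (one-sample t-test, normal approximation):
z_β = d · √n - z_{α/2}
z_β = 0.92 · √124 - 1.960
z_β = 0.92 · 11.136 - 1.960
z_β = 8.285

Power = Φ(z_β) = Φ(8.285) ≈ 1.000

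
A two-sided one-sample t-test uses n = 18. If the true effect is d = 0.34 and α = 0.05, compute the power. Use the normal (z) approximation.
Power ≈ 0.30

Power calculation (one-sample t-test, normal approximation):
z_β = d · √n - z_{α/2}
z_β = 0.34 · √18 - 1.960
z_β = 0.34 · 4.243 - 1.960
z_β = -0.517

Power = Φ(z_β) = Φ(-0.517) ≈ 0.302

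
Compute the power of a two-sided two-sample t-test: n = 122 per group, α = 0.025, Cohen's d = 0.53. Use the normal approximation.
Power ≈ 0.97

Power calculation (two-sample t-test, normal approximation):
z_β = d · √(n/2) - z_{α/2}
z_β = 0.53 · √(122/2) - 2.241
z_β = 0.53 · 7.810 - 2.241
z_β = 1.898

Power = Φ(z_β) = Φ(1.898) ≈ 0.971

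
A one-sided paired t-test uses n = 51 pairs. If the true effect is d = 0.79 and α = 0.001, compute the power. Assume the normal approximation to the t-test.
Power ≈ 0.99

Power calculation (paired t-test, normal approximation):
z_β = d · √n - z_α
z_β = 0.79 · √51 - 3.090
z_β = 0.79 · 7.141 - 3.090
z_β = 2.551

Power = Φ(z_β) = Φ(2.551) ≈ 0.995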